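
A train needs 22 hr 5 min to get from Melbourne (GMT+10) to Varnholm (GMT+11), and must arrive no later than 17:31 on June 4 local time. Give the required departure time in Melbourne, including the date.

Target arrival in UTC: 17:31 − 11:00 = 06:31 on Jun 4.
Subtract 22 hours 5 minutes → departure 08:26 UTC on Jun 3.
Melbourne is UTC+10:00: 08:26 + 10:00 = 18:26 on Jun 3.

18:26 on June 3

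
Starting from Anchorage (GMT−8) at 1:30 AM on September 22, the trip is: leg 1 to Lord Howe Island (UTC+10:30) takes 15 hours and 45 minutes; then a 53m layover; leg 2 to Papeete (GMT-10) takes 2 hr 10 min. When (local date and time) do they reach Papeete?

Convert departure to UTC: 1:30 AM + 8:00 = 9:30 AM UTC on Sep 22.
Add 15 hours 45 minutes leg 1 → 1:15 AM UTC (Sep 23).
Add 53 minutes layover in Lord Howe Island → 2:08 AM UTC.
Add 2 hours 10 minutes leg 2 → 4:18 AM UTC.
Papeete is UTC−10:00, so local arrival = 4:18 AM − 10:00 = 6:18 PM on Sep 22.

6:18 PM on Sep 22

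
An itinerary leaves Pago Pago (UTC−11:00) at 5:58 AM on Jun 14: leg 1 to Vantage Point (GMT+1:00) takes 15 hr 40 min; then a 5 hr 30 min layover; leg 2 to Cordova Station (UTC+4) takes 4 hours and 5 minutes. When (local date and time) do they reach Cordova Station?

Convert departure to UTC: 5:58 AM + 11:00 = 4:58 PM UTC on Jun 14.
Add 15 hours 40 minutes leg 1 → 8:38 AM UTC (Jun 15).
Add 5 hours and 30 minutes layover in Vantage Point → 2:08 PM UTC.
Add 4 hours and 5 minutes leg 2 → 6:13 PM UTC.
Cordova Station is UTC+4:00, so local arrival = 6:13 PM + 4:00 = 10:13 PM on Jun 15.

10:13 PM on June 15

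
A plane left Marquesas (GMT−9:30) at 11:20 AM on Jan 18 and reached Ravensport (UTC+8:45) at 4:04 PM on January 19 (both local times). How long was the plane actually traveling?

10 hours 29 minutes

Departure in UTC: 11:20 AM + 9:30 = 8:50 PM on Jan 18.
Arrival in UTC: 4:04 PM − 8:45 = 7:19 AM on Jan 19.
Elapsed = 7:19 AM − 8:50 PM (+1 day) = 10 hours 29 minutes.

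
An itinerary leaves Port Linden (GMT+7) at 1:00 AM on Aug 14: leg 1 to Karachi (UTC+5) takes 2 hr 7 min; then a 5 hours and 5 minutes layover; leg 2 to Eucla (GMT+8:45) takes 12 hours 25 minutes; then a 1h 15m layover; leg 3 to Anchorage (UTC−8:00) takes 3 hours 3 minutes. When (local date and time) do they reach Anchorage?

9:55 AM on August 14

Convert departure to UTC: 1:00 AM − 7:00 = 6:00 PM UTC on Aug 13.
Add 2 hours 7 minutes leg 1 → 8:07 PM UTC.
Add 5 hours and 5 minutes layover in Karachi → 1:12 AM UTC (Aug 14).
Add 12 hours and 25 minutes leg 2 → 1:37 PM UTC.
Add 1 hour and 15 minutes layover in Eucla → 2:52 PM UTC.
Add 3 hours 3 minutes leg 3 → 5:55 PM UTC.
Anchorage is UTC−8:00, so local arrival = 5:55 PM − 8:00 = 9:55 AM on Aug 14.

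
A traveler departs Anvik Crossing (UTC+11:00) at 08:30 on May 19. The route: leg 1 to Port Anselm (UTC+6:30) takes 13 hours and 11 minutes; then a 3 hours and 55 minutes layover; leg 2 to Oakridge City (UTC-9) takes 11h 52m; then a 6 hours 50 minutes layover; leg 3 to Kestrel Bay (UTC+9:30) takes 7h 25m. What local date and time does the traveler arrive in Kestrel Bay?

02:13 on May 21

Convert departure to UTC: 08:30 − 11:00 = 21:30 UTC on May 18.
Add 13 hours and 11 minutes leg 1 → 10:41 UTC (May 19).
Add 3 hours 55 minutes layover in Port Anselm → 14:36 UTC.
Add 11 hours 52 minutes leg 2 → 02:28 UTC (May 20).
Add 6 hours 50 minutes layover in Oakridge City → 09:18 UTC.
Add 7 hours and 25 minutes leg 3 → 16:43 UTC.
Kestrel Bay is UTC+9:30, so local arrival = 16:43 + 9:30 = 02:13 on May 21.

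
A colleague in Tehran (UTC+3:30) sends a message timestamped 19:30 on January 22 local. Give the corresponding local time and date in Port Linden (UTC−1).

15:00 on Jan 22

Port Linden is 4:30 behind Tehran.
Shift by the zone difference: 19:30 − 4:30 = 15:00 on Jan 22 in Port Linden.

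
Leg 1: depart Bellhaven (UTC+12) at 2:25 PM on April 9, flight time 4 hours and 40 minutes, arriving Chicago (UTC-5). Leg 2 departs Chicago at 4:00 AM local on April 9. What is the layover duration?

Convert departure to UTC: 2:25 PM − 12:00 = 2:25 AM UTC on Apr 9.
Add 4 hours and 40 minutes flight time → 7:05 AM UTC.
Chicago is UTC−5:00, so local arrival = 7:05 AM − 5:00 = 2:05 AM on Apr 9.
Layover = 4:00 AM − 2:05 AM = 1 hour 55 minutes.

1 hour 55 minutes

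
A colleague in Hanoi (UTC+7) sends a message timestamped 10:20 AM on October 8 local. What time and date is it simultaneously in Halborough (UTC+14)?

In UTC: 10:20 AM − 7:00 = 3:20 AM on Oct 8.
Halborough is UTC+14:00: 3:20 AM + 14:00 = 5:20 PM on Oct 8.

5:20 PM on October 8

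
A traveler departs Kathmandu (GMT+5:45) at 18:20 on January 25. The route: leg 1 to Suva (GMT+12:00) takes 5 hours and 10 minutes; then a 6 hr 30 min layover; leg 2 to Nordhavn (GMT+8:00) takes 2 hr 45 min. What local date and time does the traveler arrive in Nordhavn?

Convert departure to UTC: 18:20 − 5:45 = 12:35 UTC on Jan 25.
Add 5 hours and 10 minutes leg 1 → 17:45 UTC.
Add 6 hours and 30 minutes layover in Suva → 00:15 UTC (Jan 26).
Add 2 hours and 45 minutes leg 2 → 03:00 UTC.
Nordhavn is UTC+8:00, so local arrival = 03:00 + 8:00 = 11:00 on Jan 26.

11:00 on Jan 26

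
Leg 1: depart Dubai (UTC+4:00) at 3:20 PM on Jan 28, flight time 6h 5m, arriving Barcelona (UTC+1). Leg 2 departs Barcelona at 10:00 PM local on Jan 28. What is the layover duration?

Convert departure to UTC: 3:20 PM − 4:00 = 11:20 AM UTC on Jan 28.
Add 6 hours and 5 minutes flight time → 5:25 PM UTC.
Barcelona is UTC+1:00, so local arrival = 5:25 PM + 1:00 = 6:25 PM on Jan 28.
Layover = 10:00 PM − 6:25 PM = 3 hours 35 minutes.

3 hours 35 minutes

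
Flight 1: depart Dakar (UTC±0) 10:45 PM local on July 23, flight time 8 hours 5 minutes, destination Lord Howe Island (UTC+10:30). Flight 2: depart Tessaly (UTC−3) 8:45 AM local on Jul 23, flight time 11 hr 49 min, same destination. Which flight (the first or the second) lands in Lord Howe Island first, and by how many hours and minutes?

the second, by 7 hours 16 minutes

Flight 1 departs at 10:45 PM UTC (Jul 23).
+8 hours 5 minutes → arrive 6:50 AM UTC on Jul 24.
Flight 2 in UTC: 8:45 AM + 3:00 = 11:45 AM on Jul 23.
+11 hours 49 minutes → arrive 11:34 PM UTC on Jul 23.
Flight 2 lands earlier by 7 hours 16 minutes.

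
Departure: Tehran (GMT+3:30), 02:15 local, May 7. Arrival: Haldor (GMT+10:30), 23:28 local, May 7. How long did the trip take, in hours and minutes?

14 hours 13 minutes

Departure in UTC: 02:15 − 3:30 = 22:45 on May 6.
Arrival in UTC: 23:28 − 10:30 = 12:58 on May 7.
Elapsed = 12:58 − 22:45 (+1 day) = 14 hours 13 minutes.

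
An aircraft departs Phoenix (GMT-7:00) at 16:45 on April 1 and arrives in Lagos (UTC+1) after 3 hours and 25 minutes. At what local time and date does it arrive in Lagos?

Convert departure to UTC: 16:45 + 7:00 = 23:45 UTC on Apr 1.
Add 3 hours and 25 minutes travel time → 03:10 UTC (Apr 2).
Lagos is UTC+1:00, so local arrival = 03:10 + 1:00 = 04:10 on Apr 2.

04:10 on April 2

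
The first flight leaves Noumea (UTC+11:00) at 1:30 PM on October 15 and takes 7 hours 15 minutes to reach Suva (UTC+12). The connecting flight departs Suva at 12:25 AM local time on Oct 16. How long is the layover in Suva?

Convert departure to UTC: 1:30 PM − 11:00 = 2:30 AM UTC on Oct 15.
Add 7 hours and 15 minutes flight time → 9:45 AM UTC.
Suva is UTC+12:00, so local arrival = 9:45 AM + 12:00 = 9:45 PM on Oct 15.
Layover = 12:25 AM − 9:45 PM (+1 day) = 2 hours 40 minutes.

2 hours 40 minutes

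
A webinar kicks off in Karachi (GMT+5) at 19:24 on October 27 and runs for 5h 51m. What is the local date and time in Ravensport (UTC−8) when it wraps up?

12:15 on October 27

Convert start to UTC: 19:24 − 5:00 = 14:24 UTC on Oct 27.
Add 5 hours 51 minutes duration → 20:15 UTC.
Ravensport is UTC−8:00, so local end time = 20:15 − 8:00 = 12:15 on Oct 27.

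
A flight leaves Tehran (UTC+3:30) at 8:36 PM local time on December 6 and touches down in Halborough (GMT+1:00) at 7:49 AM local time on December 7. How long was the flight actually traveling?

13 hours 43 minutes

Departure in UTC: 8:36 PM − 3:30 = 5:06 PM on Dec 6.
Arrival in UTC: 7:49 AM − 1:00 = 6:49 AM on Dec 7.
Elapsed = 6:49 AM − 5:06 PM (+1 day) = 13 hours 43 minutes.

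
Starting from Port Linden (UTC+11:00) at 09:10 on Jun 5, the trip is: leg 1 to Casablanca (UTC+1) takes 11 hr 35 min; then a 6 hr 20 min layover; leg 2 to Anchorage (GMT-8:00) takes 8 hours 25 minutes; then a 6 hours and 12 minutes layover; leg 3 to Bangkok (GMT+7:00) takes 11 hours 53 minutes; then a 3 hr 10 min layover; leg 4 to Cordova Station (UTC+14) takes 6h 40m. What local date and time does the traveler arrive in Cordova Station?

Convert departure to UTC: 09:10 − 11:00 = 22:10 UTC on Jun 4.
Add 11 hours and 35 minutes leg 1 → 09:45 UTC (Jun 5).
Add 6 hours 20 minutes layover in Casablanca → 16:05 UTC.
Add 8 hours and 25 minutes leg 2 → 00:30 UTC (Jun 6).
Add 6 hours and 12 minutes layover in Anchorage → 06:42 UTC.
Add 11 hours and 53 minutes leg 3 → 18:35 UTC.
Add 3 hours and 10 minutes layover in Bangkok → 21:45 UTC.
Add 6 hours and 40 minutes leg 4 → 04:25 UTC (Jun 7).
Cordova Station is UTC+14:00, so local arrival = 04:25 + 14:00 = 18:25 on Jun 7.

18:25 on Jun 7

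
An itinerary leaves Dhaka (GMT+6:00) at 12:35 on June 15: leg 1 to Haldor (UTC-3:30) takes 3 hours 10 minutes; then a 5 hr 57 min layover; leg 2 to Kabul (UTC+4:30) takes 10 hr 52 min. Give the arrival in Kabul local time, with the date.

07:04 on Jun 16

Convert departure to UTC: 12:35 − 6:00 = 06:35 UTC on Jun 15.
Add 3 hours and 10 minutes leg 1 → 09:45 UTC.
Add 5 hours 57 minutes layover in Haldor → 15:42 UTC.
Add 10 hours and 52 minutes leg 2 → 02:34 UTC (Jun 16).
Kabul is UTC+4:30, so local arrival = 02:34 + 4:30 = 07:04 on Jun 16.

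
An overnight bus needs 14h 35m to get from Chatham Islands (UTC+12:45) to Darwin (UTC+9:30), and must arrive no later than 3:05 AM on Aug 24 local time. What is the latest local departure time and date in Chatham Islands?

3:45 PM on August 23

Target arrival in UTC: 3:05 AM − 9:30 = 5:35 PM on Aug 23.
Subtract 14 hours and 35 minutes → departure 3:00 AM UTC on Aug 23.
Chatham Islands is UTC+12:45: 3:00 AM + 12:45 = 3:45 PM on Aug 23.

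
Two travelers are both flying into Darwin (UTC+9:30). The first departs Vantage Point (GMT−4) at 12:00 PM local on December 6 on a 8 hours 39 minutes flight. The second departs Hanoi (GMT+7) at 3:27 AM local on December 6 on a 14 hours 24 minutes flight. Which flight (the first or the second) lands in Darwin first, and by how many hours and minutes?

Flight 1 in UTC: 12:00 PM + 4:00 = 4:00 PM on Dec 6.
+8 hours and 39 minutes → arrive 12:39 AM UTC on Dec 7.
Flight 2 in UTC: 3:27 AM − 7:00 = 8:27 PM on Dec 5.
+14 hours and 24 minutes → arrive 10:51 AM UTC on Dec 6.
Flight 2 lands earlier by 13 hours 48 minutes.

the second, by 13 hours 48 minutes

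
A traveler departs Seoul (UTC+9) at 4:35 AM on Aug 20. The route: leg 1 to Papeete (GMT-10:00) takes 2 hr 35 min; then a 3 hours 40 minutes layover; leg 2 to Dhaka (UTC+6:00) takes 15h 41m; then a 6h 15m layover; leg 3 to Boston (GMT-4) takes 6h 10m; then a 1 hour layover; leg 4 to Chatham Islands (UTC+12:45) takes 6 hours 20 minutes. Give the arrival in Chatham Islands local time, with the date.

Convert departure to UTC: 4:35 AM − 9:00 = 7:35 PM UTC on Aug 19.
Add 2 hours and 35 minutes leg 1 → 10:10 PM UTC.
Add 3 hours 40 minutes layover in Papeete → 1:50 AM UTC (Aug 20).
Add 15 hours and 41 minutes leg 2 → 5:31 PM UTC.
Add 6 hours 15 minutes layover in Dhaka → 11:46 PM UTC.
Add 6 hours 10 minutes leg 3 → 5:56 AM UTC (Aug 21).
Add 1 hour layover in Boston → 6:56 AM UTC.
Add 6 hours 20 minutes leg 4 → 1:16 PM UTC.
Chatham Islands is UTC+12:45, so local arrival = 1:16 PM + 12:45 = 2:01 AM on Aug 22.

2:01 AM on August 22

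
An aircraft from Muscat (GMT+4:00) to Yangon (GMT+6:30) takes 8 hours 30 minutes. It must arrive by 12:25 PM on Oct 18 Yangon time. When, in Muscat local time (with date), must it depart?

1:25 AM on Oct 18

Target arrival in UTC: 12:25 PM − 6:30 = 5:55 AM on Oct 18.
Subtract 8 hours and 30 minutes → departure 9:25 PM UTC on Oct 17.
Muscat is UTC+4:00: 9:25 PM + 4:00 = 1:25 AM on Oct 18.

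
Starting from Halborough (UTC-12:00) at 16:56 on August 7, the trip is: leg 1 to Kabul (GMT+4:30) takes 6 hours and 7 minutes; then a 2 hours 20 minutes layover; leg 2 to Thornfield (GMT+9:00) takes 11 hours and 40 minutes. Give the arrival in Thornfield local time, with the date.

10:03 on August 9

Convert departure to UTC: 16:56 + 12:00 = 04:56 UTC on Aug 8.
Add 6 hours 7 minutes leg 1 → 11:03 UTC.
Add 2 hours and 20 minutes layover in Kabul → 13:23 UTC.
Add 11 hours and 40 minutes leg 2 → 01:03 UTC (Aug 9).
Thornfield is UTC+9:00, so local arrival = 01:03 + 9:00 = 10:03 on Aug 9.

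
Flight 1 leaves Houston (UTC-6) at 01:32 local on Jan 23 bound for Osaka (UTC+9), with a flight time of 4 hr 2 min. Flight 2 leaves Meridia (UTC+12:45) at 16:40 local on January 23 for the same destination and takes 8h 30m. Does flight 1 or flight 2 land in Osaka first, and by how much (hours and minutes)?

the first, by 51 minutes

Flight 1 in UTC: 01:32 + 6:00 = 07:32 on Jan 23.
+4 hours and 2 minutes → arrive 11:34 UTC on Jan 23.
Flight 2 in UTC: 16:40 − 12:45 = 03:55 on Jan 23.
+8 hours and 30 minutes → arrive 12:25 UTC on Jan 23.
Flight 1 lands earlier by 51 minutes.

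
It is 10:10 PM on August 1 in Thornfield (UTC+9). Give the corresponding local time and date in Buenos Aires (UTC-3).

In UTC: 10:10 PM − 9:00 = 1:10 PM on Aug 1.
Buenos Aires is UTC−3:00: 1:10 PM − 3:00 = 10:10 AM on Aug 1.

10:10 AM on August 1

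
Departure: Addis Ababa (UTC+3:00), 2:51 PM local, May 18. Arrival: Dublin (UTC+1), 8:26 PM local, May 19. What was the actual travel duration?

31 hours 35 minutes

Dublin is 2:00 behind Addis Ababa.
Clock-face elapsed time (ignoring zones) is 29 hours 35 minutes.
Actual elapsed = 29 hours 35 minutes + 2:00 = 31 hours 35 minutes.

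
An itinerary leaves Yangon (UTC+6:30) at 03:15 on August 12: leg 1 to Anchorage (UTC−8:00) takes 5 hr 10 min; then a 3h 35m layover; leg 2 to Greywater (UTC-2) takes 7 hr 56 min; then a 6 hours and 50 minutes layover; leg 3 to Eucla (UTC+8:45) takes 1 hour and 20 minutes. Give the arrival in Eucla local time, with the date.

06:21 on August 13

Convert departure to UTC: 03:15 − 6:30 = 20:45 UTC on Aug 11.
Add 5 hours 10 minutes leg 1 → 01:55 UTC (Aug 12).
Add 3 hours 35 minutes layover in Anchorage → 05:30 UTC.
Add 7 hours and 56 minutes leg 2 → 13:26 UTC.
Add 6 hours and 50 minutes layover in Greywater → 20:16 UTC.
Add 1 hour 20 minutes leg 3 → 21:36 UTC.
Eucla is UTC+8:45, so local arrival = 21:36 + 8:45 = 06:21 on Aug 13.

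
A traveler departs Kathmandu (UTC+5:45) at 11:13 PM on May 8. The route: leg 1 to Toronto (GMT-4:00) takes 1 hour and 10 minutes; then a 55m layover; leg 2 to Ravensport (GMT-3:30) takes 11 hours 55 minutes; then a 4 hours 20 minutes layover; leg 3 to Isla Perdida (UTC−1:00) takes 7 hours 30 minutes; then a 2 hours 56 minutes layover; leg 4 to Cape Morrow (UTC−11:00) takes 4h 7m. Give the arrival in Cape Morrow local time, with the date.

3:21 PM on May 9

Convert departure to UTC: 11:13 PM − 5:45 = 5:28 PM UTC on May 8.
Add 1 hour 10 minutes leg 1 → 6:38 PM UTC.
Add 55 minutes layover in Toronto → 7:33 PM UTC.
Add 11 hours and 55 minutes leg 2 → 7:28 AM UTC (May 9).
Add 4 hours 20 minutes layover in Ravensport → 11:48 AM UTC.
Add 7 hours and 30 minutes leg 3 → 7:18 PM UTC.
Add 2 hours and 56 minutes layover in Isla Perdida → 10:14 PM UTC.
Add 4 hours 7 minutes leg 4 → 2:21 AM UTC (May 10).
Cape Morrow is UTC−11:00, so local arrival = 2:21 AM − 11:00 = 3:21 PM on May 9.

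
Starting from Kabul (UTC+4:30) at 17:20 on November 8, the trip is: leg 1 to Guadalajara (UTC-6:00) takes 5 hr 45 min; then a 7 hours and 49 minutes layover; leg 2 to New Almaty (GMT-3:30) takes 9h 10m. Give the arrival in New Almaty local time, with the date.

Convert departure to UTC: 17:20 − 4:30 = 12:50 UTC on Nov 8.
Add 5 hours 45 minutes leg 1 → 18:35 UTC.
Add 7 hours 49 minutes layover in Guadalajara → 02:24 UTC (Nov 9).
Add 9 hours and 10 minutes leg 2 → 11:34 UTC.
New Almaty is UTC−3:30, so local arrival = 11:34 − 3:30 = 08:04 on Nov 9.

08:04 on November 9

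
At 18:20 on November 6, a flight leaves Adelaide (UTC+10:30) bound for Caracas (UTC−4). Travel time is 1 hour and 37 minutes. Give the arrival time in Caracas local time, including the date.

05:27 on Nov 6

Convert departure to UTC: 18:20 − 10:30 = 07:50 UTC on Nov 6.
Add 1 hour and 37 minutes travel time → 09:27 UTC.
Caracas is UTC−4:00, so local arrival = 09:27 − 4:00 = 05:27 on Nov 6.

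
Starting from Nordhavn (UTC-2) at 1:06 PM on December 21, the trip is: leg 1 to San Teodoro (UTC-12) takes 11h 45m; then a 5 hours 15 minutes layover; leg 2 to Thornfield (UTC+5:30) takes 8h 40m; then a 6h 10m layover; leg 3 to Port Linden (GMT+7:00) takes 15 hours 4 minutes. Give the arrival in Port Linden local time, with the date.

Convert departure to UTC: 1:06 PM + 2:00 = 3:06 PM UTC on Dec 21.
Add 11 hours and 45 minutes leg 1 → 2:51 AM UTC (Dec 22).
Add 5 hours and 15 minutes layover in San Teodoro → 8:06 AM UTC.
Add 8 hours and 40 minutes leg 2 → 4:46 PM UTC.
Add 6 hours and 10 minutes layover in Thornfield → 10:56 PM UTC.
Add 15 hours and 4 minutes leg 3 → 2:00 PM UTC (Dec 23).
Port Linden is UTC+7:00, so local arrival = 2:00 PM + 7:00 = 9:00 PM on Dec 23.

9:00 PM on December 23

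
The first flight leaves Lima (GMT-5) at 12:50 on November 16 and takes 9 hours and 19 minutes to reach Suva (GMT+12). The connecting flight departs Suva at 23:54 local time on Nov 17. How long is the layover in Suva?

Convert departure to UTC: 12:50 + 5:00 = 17:50 UTC on Nov 16.
Add 9 hours and 19 minutes flight time → 03:09 UTC (Nov 17).
Suva is UTC+12:00, so local arrival = 03:09 + 12:00 = 15:09 on Nov 17.
Layover = 23:54 − 15:09 = 8 hours 45 minutes.

8 hours 45 minutes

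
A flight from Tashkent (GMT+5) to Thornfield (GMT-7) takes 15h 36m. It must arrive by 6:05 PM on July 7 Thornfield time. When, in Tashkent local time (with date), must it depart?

Target arrival in UTC: 6:05 PM + 7:00 = 1:05 AM on Jul 8.
Subtract 15 hours 36 minutes → departure 9:29 AM UTC on Jul 7.
Tashkent is UTC+5:00: 9:29 AM + 5:00 = 2:29 PM on Jul 7.

2:29 PM on July 7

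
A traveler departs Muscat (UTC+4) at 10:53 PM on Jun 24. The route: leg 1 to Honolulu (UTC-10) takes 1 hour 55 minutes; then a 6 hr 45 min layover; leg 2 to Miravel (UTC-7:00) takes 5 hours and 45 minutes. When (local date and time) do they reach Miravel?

Convert departure to UTC: 10:53 PM − 4:00 = 6:53 PM UTC on Jun 24.
Add 1 hour 55 minutes leg 1 → 8:48 PM UTC.
Add 6 hours and 45 minutes layover in Honolulu → 3:33 AM UTC (Jun 25).
Add 5 hours 45 minutes leg 2 → 9:18 AM UTC.
Miravel is UTC−7:00, so local arrival = 9:18 AM − 7:00 = 2:18 AM on Jun 25.

2:18 AM on June 25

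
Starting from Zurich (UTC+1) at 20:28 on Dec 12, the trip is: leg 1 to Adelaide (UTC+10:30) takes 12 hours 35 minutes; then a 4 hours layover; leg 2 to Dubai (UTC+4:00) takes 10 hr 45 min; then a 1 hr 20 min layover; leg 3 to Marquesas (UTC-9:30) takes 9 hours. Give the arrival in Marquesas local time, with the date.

23:38 on December 13

Convert departure to UTC: 20:28 − 1:00 = 19:28 UTC on Dec 12.
Add 12 hours and 35 minutes leg 1 → 08:03 UTC (Dec 13).
Add 4 hours layover in Adelaide → 12:03 UTC.
Add 10 hours and 45 minutes leg 2 → 22:48 UTC.
Add 1 hour and 20 minutes layover in Dubai → 00:08 UTC (Dec 14).
Add 9 hours leg 3 → 09:08 UTC.
Marquesas is UTC−9:30, so local arrival = 09:08 − 9:30 = 23:38 on Dec 13.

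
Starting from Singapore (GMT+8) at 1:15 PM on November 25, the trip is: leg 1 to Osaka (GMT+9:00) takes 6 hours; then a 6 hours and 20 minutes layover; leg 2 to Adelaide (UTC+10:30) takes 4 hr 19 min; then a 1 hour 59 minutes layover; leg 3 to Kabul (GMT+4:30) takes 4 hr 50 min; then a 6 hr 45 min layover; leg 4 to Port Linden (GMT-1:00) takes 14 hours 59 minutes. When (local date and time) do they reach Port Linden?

Convert departure to UTC: 1:15 PM − 8:00 = 5:15 AM UTC on Nov 25.
Add 6 hours leg 1 → 11:15 AM UTC.
Add 6 hours 20 minutes layover in Osaka → 5:35 PM UTC.
Add 4 hours and 19 minutes leg 2 → 9:54 PM UTC.
Add 1 hour and 59 minutes layover in Adelaide → 11:53 PM UTC.
Add 4 hours 50 minutes leg 3 → 4:43 AM UTC (Nov 26).
Add 6 hours 45 minutes layover in Kabul → 11:28 AM UTC.
Add 14 hours 59 minutes leg 4 → 2:27 AM UTC (Nov 27).
Port Linden is UTC−1:00, so local arrival = 2:27 AM − 1:00 = 1:27 AM on Nov 27.

1:27 AM on November 27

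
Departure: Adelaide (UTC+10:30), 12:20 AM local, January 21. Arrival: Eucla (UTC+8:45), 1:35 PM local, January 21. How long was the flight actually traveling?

15 hours

Eucla is 1:45 behind Adelaide.
Clock-face elapsed time (ignoring zones) is 13 hours 15 minutes.
Actual elapsed = 13 hours 15 minutes + 1:45 = 15 hours.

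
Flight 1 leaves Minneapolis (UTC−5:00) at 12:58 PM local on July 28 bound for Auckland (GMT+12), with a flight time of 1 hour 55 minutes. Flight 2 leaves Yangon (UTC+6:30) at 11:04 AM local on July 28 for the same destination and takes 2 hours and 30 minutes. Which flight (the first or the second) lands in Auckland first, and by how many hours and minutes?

the second, by 12 hours 49 minutes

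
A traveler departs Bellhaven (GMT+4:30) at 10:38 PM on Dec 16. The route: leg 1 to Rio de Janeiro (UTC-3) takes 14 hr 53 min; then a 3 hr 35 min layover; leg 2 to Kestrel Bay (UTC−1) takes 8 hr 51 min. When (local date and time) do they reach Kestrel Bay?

Convert departure to UTC: 10:38 PM − 4:30 = 6:08 PM UTC on Dec 16.
Add 14 hours and 53 minutes leg 1 → 9:01 AM UTC (Dec 17).
Add 3 hours and 35 minutes layover in Rio de Janeiro → 12:36 PM UTC.
Add 8 hours and 51 minutes leg 2 → 9:27 PM UTC.
Kestrel Bay is UTC−1:00, so local arrival = 9:27 PM − 1:00 = 8:27 PM on Dec 17.

8:27 PM on Dec 17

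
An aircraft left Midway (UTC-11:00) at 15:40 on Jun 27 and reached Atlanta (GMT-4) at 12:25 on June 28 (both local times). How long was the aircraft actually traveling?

13 hours 45 minutes

Atlanta is 7:00 ahead of Midway.
Clock-face elapsed time (ignoring zones) is 20 hours 45 minutes.
Actual elapsed = 20 hours 45 minutes − 7:00 = 13 hours 45 minutes.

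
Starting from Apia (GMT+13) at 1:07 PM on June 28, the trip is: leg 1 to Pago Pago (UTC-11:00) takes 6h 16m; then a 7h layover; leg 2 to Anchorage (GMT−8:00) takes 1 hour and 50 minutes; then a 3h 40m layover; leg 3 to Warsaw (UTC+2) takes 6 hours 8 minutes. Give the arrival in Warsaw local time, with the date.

Convert departure to UTC: 1:07 PM − 13:00 = 12:07 AM UTC on Jun 28.
Add 6 hours and 16 minutes leg 1 → 6:23 AM UTC.
Add 7 hours layover in Pago Pago → 1:23 PM UTC.
Add 1 hour 50 minutes leg 2 → 3:13 PM UTC.
Add 3 hours and 40 minutes layover in Anchorage → 6:53 PM UTC.
Add 6 hours 8 minutes leg 3 → 1:01 AM UTC (Jun 29).
Warsaw is UTC+2:00, so local arrival = 1:01 AM + 2:00 = 3:01 AM on Jun 29.

3:01 AM on June 29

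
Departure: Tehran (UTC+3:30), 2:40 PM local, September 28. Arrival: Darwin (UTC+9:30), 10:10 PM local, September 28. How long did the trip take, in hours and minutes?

Departure in UTC: 2:40 PM − 3:30 = 11:10 AM on Sep 28.
Arrival in UTC: 10:10 PM − 9:30 = 12:40 PM on Sep 28.
Elapsed = 12:40 PM − 11:10 AM = 1 hour 30 minutes.

1 hour 30 minutes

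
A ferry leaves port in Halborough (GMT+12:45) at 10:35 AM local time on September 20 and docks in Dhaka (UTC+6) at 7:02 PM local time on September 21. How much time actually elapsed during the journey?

Dhaka is 6:45 behind Halborough.
Clock-face elapsed time (ignoring zones) is 32 hours 27 minutes.
Actual elapsed = 32 hours 27 minutes + 6:45 = 39 hours 12 minutes.

39 hours 12 minutes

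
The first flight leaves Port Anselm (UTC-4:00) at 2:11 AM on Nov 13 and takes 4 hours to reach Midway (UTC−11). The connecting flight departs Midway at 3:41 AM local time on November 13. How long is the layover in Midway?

4 hours 30 minutes

Convert departure to UTC: 2:11 AM + 4:00 = 6:11 AM UTC on Nov 13.
Add 4 hours flight time → 10:11 AM UTC.
Midway is UTC−11:00, so local arrival = 10:11 AM − 11:00 = 11:11 PM on Nov 12.
Layover = 3:41 AM − 11:11 PM (+1 day) = 4 hours 30 minutes.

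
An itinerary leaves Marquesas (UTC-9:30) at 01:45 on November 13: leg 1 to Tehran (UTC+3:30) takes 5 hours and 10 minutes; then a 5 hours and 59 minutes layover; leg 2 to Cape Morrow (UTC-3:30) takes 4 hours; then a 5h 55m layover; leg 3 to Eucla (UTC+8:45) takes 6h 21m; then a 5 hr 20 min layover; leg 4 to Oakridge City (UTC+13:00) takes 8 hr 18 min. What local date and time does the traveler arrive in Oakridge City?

Convert departure to UTC: 01:45 + 9:30 = 11:15 UTC on Nov 13.
Add 5 hours 10 minutes leg 1 → 16:25 UTC.
Add 5 hours and 59 minutes layover in Tehran → 22:24 UTC.
Add 4 hours leg 2 → 02:24 UTC (Nov 14).
Add 5 hours and 55 minutes layover in Cape Morrow → 08:19 UTC.
Add 6 hours 21 minutes leg 3 → 14:40 UTC.
Add 5 hours and 20 minutes layover in Eucla → 20:00 UTC.
Add 8 hours 18 minutes leg 4 → 04:18 UTC (Nov 15).
Oakridge City is UTC+13:00, so local arrival = 04:18 + 13:00 = 17:18 on Nov 15.

17:18 on November 15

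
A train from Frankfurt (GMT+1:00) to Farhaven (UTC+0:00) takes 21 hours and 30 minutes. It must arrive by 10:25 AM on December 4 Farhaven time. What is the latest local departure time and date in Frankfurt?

1:55 PM on Dec 3

Target arrival is already UTC: 10:25 AM on Dec 4.
Subtract 21 hours 30 minutes → departure 12:55 PM UTC on Dec 3.
Frankfurt is UTC+1:00: 12:55 PM + 1:00 = 1:55 PM on Dec 3.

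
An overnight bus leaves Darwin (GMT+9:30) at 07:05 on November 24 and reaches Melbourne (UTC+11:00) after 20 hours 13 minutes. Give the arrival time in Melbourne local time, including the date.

04:48 on November 25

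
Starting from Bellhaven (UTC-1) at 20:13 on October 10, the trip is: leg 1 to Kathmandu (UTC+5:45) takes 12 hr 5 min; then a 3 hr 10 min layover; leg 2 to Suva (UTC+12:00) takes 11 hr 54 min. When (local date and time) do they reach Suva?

12:22 on October 12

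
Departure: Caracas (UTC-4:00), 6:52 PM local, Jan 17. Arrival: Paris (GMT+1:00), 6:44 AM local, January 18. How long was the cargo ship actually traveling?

Departure in UTC: 6:52 PM + 4:00 = 10:52 PM on Jan 17.
Arrival in UTC: 6:44 AM − 1:00 = 5:44 AM on Jan 18.
Elapsed = 5:44 AM − 10:52 PM (+1 day) = 6 hours 52 minutes.

6 hours 52 minutes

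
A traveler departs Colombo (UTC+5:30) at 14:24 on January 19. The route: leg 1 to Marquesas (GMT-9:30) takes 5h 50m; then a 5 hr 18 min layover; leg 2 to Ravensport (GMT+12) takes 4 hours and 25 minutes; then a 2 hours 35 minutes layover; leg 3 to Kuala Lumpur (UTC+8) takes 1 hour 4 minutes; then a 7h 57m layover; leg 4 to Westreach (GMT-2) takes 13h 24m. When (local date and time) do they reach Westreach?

23:27 on January 20

Convert departure to UTC: 14:24 − 5:30 = 08:54 UTC on Jan 19.
Add 5 hours and 50 minutes leg 1 → 14:44 UTC.
Add 5 hours 18 minutes layover in Marquesas → 20:02 UTC.
Add 4 hours and 25 minutes leg 2 → 00:27 UTC (Jan 20).
Add 2 hours and 35 minutes layover in Ravensport → 03:02 UTC.
Add 1 hour and 4 minutes leg 3 → 04:06 UTC.
Add 7 hours 57 minutes layover in Kuala Lumpur → 12:03 UTC.
Add 13 hours and 24 minutes leg 4 → 01:27 UTC (Jan 21).
Westreach is UTC−2:00, so local arrival = 01:27 − 2:00 = 23:27 on Jan 20.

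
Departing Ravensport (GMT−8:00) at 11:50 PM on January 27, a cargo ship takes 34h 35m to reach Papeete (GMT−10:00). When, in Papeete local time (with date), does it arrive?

Papeete is 2:00 behind Ravensport.
After 34 hours and 35 minutes it is 10:25 AM (Jan 29) in Ravensport.
Shift by the zone difference: 10:25 AM − 2:00 = 8:25 AM on Jan 29 in Papeete.

8:25 AM on January 29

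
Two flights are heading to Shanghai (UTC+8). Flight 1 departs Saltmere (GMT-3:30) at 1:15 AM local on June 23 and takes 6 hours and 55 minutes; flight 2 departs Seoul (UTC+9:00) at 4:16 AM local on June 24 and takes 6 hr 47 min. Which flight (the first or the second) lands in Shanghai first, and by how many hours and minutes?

the first, by 14 hours 23 minutes

Flight 1 in UTC: 1:15 AM + 3:30 = 4:45 AM on Jun 23.
+6 hours 55 minutes → arrive 11:40 AM UTC on Jun 23.
Flight 2 in UTC: 4:16 AM − 9:00 = 7:16 PM on Jun 23.
+6 hours and 47 minutes → arrive 2:03 AM UTC on Jun 24.
Flight 1 lands earlier by 14 hours 23 minutes.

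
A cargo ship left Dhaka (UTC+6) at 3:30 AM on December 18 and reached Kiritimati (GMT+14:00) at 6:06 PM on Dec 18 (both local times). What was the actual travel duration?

6 hours 36 minutes

Kiritimati is 8:00 ahead of Dhaka.
Clock-face elapsed time (ignoring zones) is 14 hours 36 minutes.
Actual elapsed = 14 hours 36 minutes − 8:00 = 6 hours 36 minutes.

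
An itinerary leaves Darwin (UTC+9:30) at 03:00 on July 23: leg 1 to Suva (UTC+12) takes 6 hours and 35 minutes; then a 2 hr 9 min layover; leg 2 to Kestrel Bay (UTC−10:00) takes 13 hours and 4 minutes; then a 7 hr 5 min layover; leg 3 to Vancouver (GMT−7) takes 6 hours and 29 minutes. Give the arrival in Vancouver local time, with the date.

21:52 on July 23

Convert departure to UTC: 03:00 − 9:30 = 17:30 UTC on Jul 22.
Add 6 hours and 35 minutes leg 1 → 00:05 UTC (Jul 23).
Add 2 hours 9 minutes layover in Suva → 02:14 UTC.
Add 13 hours 4 minutes leg 2 → 15:18 UTC.
Add 7 hours 5 minutes layover in Kestrel Bay → 22:23 UTC.
Add 6 hours 29 minutes leg 3 → 04:52 UTC (Jul 24).
Vancouver is UTC−7:00, so local arrival = 04:52 − 7:00 = 21:52 on Jul 23.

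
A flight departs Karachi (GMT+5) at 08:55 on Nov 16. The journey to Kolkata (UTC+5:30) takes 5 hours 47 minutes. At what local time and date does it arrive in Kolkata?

Kolkata is 0:30 ahead of Karachi.
After 5 hours and 47 minutes it is 14:42 in Karachi.
Shift by the zone difference: 14:42 + 0:30 = 15:12 on Nov 16 in Kolkata.

15:12 on Nov 16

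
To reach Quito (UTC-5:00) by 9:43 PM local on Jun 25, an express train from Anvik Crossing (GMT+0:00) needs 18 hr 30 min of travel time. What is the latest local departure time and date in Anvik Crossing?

8:13 AM on June 25

Target arrival in UTC: 9:43 PM + 5:00 = 2:43 AM on Jun 26.
Subtract 18 hours 30 minutes → departure 8:13 AM UTC on Jun 25.
Anvik Crossing is UTC+0, so departure is 8:13 AM on Jun 25.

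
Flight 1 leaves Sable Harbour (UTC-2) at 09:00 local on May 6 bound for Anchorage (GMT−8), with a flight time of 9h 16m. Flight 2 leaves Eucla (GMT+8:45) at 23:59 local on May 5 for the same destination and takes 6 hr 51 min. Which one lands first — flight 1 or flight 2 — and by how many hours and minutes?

Flight 1 in UTC: 09:00 + 2:00 = 11:00 on May 6.
+9 hours and 16 minutes → arrive 20:16 UTC on May 6.
Flight 2 in UTC: 23:59 − 8:45 = 15:14 on May 5.
+6 hours 51 minutes → arrive 22:05 UTC on May 5.
Flight 2 lands earlier by 22 hours 11 minutes.

the second, by 22 hours 11 minutes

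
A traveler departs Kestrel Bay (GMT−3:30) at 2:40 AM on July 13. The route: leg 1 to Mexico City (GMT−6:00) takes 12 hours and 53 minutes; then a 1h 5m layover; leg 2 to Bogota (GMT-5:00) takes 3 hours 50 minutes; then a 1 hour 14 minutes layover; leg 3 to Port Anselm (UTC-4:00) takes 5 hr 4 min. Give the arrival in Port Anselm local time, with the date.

Convert departure to UTC: 2:40 AM + 3:30 = 6:10 AM UTC on Jul 13.
Add 12 hours 53 minutes leg 1 → 7:03 PM UTC.
Add 1 hour 5 minutes layover in Mexico City → 8:08 PM UTC.
Add 3 hours and 50 minutes leg 2 → 11:58 PM UTC.
Add 1 hour 14 minutes layover in Bogota → 1:12 AM UTC (Jul 14).
Add 5 hours 4 minutes leg 3 → 6:16 AM UTC.
Port Anselm is UTC−4:00, so local arrival = 6:16 AM − 4:00 = 2:16 AM on Jul 14.

2:16 AM on July 14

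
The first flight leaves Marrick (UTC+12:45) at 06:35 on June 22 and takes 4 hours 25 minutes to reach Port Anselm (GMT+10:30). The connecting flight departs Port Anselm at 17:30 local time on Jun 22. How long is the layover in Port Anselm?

8 hours 45 minutes

Convert departure to UTC: 06:35 − 12:45 = 17:50 UTC on Jun 21.
Add 4 hours and 25 minutes flight time → 22:15 UTC.
Port Anselm is UTC+10:30, so local arrival = 22:15 + 10:30 = 08:45 on Jun 22.
Layover = 17:30 − 08:45 = 8 hours 45 minutes.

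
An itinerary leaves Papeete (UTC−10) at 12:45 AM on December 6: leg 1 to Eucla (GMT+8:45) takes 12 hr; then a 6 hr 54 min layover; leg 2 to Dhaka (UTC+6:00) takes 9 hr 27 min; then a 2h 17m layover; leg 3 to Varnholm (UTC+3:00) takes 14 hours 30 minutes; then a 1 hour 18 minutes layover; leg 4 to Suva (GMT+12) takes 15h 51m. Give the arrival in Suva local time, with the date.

1:02 PM on December 9

Convert departure to UTC: 12:45 AM + 10:00 = 10:45 AM UTC on Dec 6.
Add 12 hours leg 1 → 10:45 PM UTC.
Add 6 hours 54 minutes layover in Eucla → 5:39 AM UTC (Dec 7).
Add 9 hours 27 minutes leg 2 → 3:06 PM UTC.
Add 2 hours and 17 minutes layover in Dhaka → 5:23 PM UTC.
Add 14 hours 30 minutes leg 3 → 7:53 AM UTC (Dec 8).
Add 1 hour 18 minutes layover in Varnholm → 9:11 AM UTC.
Add 15 hours 51 minutes leg 4 → 1:02 AM UTC (Dec 9).
Suva is UTC+12:00, so local arrival = 1:02 AM + 12:00 = 1:02 PM on Dec 9.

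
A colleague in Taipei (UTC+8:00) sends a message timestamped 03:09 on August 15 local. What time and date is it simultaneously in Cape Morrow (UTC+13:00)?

08:09 on August 15

In UTC: 03:09 − 8:00 = 19:09 on Aug 14.
Cape Morrow is UTC+13:00: 19:09 + 13:00 = 08:09 on Aug 15.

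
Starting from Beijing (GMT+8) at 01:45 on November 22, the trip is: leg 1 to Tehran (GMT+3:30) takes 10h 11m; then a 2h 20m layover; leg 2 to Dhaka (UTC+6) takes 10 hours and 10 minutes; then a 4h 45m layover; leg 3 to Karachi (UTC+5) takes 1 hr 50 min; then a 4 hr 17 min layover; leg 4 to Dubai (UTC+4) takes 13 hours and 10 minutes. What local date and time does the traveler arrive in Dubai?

20:28 on November 23

Convert departure to UTC: 01:45 − 8:00 = 17:45 UTC on Nov 21.
Add 10 hours 11 minutes leg 1 → 03:56 UTC (Nov 22).
Add 2 hours and 20 minutes layover in Tehran → 06:16 UTC.
Add 10 hours and 10 minutes leg 2 → 16:26 UTC.
Add 4 hours 45 minutes layover in Dhaka → 21:11 UTC.
Add 1 hour 50 minutes leg 3 → 23:01 UTC.
Add 4 hours 17 minutes layover in Karachi → 03:18 UTC (Nov 23).
Add 13 hours and 10 minutes leg 4 → 16:28 UTC.
Dubai is UTC+4:00, so local arrival = 16:28 + 4:00 = 20:28 on Nov 23.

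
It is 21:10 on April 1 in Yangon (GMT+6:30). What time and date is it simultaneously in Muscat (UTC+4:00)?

18:40 on April 1

In UTC: 21:10 − 6:30 = 14:40 on Apr 1.
Muscat is UTC+4:00: 14:40 + 4:00 = 18:40 on Apr 1.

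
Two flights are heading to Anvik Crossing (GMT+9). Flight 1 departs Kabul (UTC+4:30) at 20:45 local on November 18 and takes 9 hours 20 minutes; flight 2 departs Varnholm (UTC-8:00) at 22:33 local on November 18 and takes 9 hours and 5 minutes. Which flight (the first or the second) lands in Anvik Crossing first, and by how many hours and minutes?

Flight 1 in UTC: 20:45 − 4:30 = 16:15 on Nov 18.
+9 hours and 20 minutes → arrive 01:35 UTC on Nov 19.
Flight 2 in UTC: 22:33 + 8:00 = 06:33 on Nov 19.
+9 hours 5 minutes → arrive 15:38 UTC on Nov 19.
Flight 1 lands earlier by 14 hours 3 minutes.

the first, by 14 hours 3 minutes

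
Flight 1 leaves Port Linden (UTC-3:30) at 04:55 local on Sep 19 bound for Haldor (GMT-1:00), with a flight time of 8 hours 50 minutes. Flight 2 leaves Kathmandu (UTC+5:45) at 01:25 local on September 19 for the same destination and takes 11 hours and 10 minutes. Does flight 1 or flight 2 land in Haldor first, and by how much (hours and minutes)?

the second, by 10 hours 25 minutes

Flight 1 in UTC: 04:55 + 3:30 = 08:25 on Sep 19.
+8 hours and 50 minutes → arrive 17:15 UTC on Sep 19.
Flight 2 in UTC: 01:25 − 5:45 = 19:40 on Sep 18.
+11 hours 10 minutes → arrive 06:50 UTC on Sep 19.
Flight 2 lands earlier by 10 hours 25 minutes.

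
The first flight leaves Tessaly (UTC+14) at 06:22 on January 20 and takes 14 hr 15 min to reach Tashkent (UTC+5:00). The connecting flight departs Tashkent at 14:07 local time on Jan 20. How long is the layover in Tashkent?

2 hours 30 minutes

Convert departure to UTC: 06:22 − 14:00 = 16:22 UTC on Jan 19.
Add 14 hours 15 minutes flight time → 06:37 UTC (Jan 20).
Tashkent is UTC+5:00, so local arrival = 06:37 + 5:00 = 11:37 on Jan 20.
Layover = 14:07 − 11:37 = 2 hours 30 minutes.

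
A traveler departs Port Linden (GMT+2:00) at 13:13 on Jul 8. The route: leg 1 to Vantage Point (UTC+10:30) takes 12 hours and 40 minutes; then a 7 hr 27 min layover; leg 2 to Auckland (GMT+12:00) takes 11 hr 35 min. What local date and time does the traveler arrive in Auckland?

06:55 on Jul 10

Convert departure to UTC: 13:13 − 2:00 = 11:13 UTC on Jul 8.
Add 12 hours and 40 minutes leg 1 → 23:53 UTC.
Add 7 hours and 27 minutes layover in Vantage Point → 07:20 UTC (Jul 9).
Add 11 hours and 35 minutes leg 2 → 18:55 UTC.
Auckland is UTC+12:00, so local arrival = 18:55 + 12:00 = 06:55 on Jul 10.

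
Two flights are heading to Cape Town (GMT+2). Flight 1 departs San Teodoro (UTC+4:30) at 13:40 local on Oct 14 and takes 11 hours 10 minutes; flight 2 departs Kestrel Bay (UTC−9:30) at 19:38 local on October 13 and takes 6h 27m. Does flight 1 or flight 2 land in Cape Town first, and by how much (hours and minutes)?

the second, by 8 hours 45 minutes

Flight 1 in UTC: 13:40 − 4:30 = 09:10 on Oct 14.
+11 hours 10 minutes → arrive 20:20 UTC on Oct 14.
Flight 2 in UTC: 19:38 + 9:30 = 05:08 on Oct 14.
+6 hours 27 minutes → arrive 11:35 UTC on Oct 14.
Flight 2 lands earlier by 8 hours 45 minutes.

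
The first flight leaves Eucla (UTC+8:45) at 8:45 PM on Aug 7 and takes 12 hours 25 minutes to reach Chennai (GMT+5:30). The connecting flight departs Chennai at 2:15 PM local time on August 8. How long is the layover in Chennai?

8 hours 20 minutes

Convert departure to UTC: 8:45 PM − 8:45 = 12:00 PM UTC on Aug 7.
Add 12 hours 25 minutes flight time → 12:25 AM UTC (Aug 8).
Chennai is UTC+5:30, so local arrival = 12:25 AM + 5:30 = 5:55 AM on Aug 8.
Layover = 2:15 PM − 5:55 AM = 8 hours 20 minutes.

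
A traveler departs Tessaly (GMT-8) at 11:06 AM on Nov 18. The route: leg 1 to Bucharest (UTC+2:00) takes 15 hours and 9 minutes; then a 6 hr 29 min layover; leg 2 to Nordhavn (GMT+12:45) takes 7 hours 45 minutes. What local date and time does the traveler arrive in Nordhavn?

Convert departure to UTC: 11:06 AM + 8:00 = 7:06 PM UTC on Nov 18.
Add 15 hours and 9 minutes leg 1 → 10:15 AM UTC (Nov 19).
Add 6 hours and 29 minutes layover in Bucharest → 4:44 PM UTC.
Add 7 hours and 45 minutes leg 2 → 12:29 AM UTC (Nov 20).
Nordhavn is UTC+12:45, so local arrival = 12:29 AM + 12:45 = 1:14 PM on Nov 20.

1:14 PM on November 20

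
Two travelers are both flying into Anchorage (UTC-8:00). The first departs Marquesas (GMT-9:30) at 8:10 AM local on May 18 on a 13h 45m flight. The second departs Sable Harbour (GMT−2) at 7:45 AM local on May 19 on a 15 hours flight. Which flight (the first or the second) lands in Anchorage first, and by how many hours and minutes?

the first, by 17 hours 20 minutes

Flight 1 in UTC: 8:10 AM + 9:30 = 5:40 PM on May 18.
+13 hours and 45 minutes → arrive 7:25 AM UTC on May 19.
Flight 2 in UTC: 7:45 AM + 2:00 = 9:45 AM on May 19.
+15 hours → arrive 12:45 AM UTC on May 20.
Flight 1 lands earlier by 17 hours 20 minutes.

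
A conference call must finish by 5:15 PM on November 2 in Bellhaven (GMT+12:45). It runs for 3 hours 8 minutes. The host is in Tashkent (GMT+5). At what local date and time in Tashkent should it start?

Target end time in UTC: 5:15 PM − 12:45 = 4:30 AM on Nov 2.
Subtract 3 hours and 8 minutes → start 1:22 AM UTC on Nov 2.
Tashkent is UTC+5:00: 1:22 AM + 5:00 = 6:22 AM on Nov 2.

6:22 AM on November 2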